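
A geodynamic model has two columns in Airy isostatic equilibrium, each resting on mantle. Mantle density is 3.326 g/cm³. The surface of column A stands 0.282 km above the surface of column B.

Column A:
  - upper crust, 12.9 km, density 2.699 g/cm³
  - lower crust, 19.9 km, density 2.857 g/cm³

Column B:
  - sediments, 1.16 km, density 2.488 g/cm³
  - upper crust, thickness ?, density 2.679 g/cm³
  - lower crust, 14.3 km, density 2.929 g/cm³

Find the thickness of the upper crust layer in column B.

15.2 km

Take the compensation level at the base of the deeper column (depth z_c below the surface of column A) and equate Σ ρ_i t_i down to z_c; mantle fills any gap and the z_c terms cancel.
Column A: 12.9×2.699 + 19.9×2.857 + (z_c − 32.8)×3.326
Column B: 0.282×0 + 1.16×2.488 + x×2.679 + 14.3×2.929 + (z_c − 0.282 − 15.46 − x)×3.326
The z_c×3.326 term appears on both sides and cancels. Collect the known terms of each column as K = Σ(ρt)_known − 3.326 × (depth of known layers): K_A = 91.6714 − 3.326×32.8 = −17.4214; K_B = 44.77078 − 3.326×(0.282 + 15.46) = −7.587112.
Balance: K_A = K_B − x×(3.326 − 2.679), so x = (K_B − K_A)/(3.326 − 2.679) = 9.83429/0.647 = 15.2 km.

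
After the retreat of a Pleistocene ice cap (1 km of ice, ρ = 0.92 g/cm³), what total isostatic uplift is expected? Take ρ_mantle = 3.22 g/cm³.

Removing the load lets mantle flow back in; uplift u satisfies ρ_ice t = ρ_m u.
u = t ρ_ice/ρ_m = 1 km × 0.92/3.22 = 0.286 km.

0.286 km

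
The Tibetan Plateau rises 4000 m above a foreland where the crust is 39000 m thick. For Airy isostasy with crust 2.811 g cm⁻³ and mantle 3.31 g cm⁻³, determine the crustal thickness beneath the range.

Root depth r = h ρ_c / (ρ_m − ρ_c) = 4000 m × 2.811 / 0.499 = 22530 m.
Total thickness = T + h + r = 39000 m + 4000 m + 22530 m = 65500 m.

65500 m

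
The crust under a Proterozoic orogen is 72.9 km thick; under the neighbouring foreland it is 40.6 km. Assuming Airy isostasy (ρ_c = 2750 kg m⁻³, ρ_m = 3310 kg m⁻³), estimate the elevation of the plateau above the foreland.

Excess crust Δ = 72.9 km − 40.6 km = 32.3 km, split between elevation h and root r with h + r = Δ.
Airy balance ρ_c h = (ρ_m − ρ_c) r gives r = h ρ_c/(ρ_m − ρ_c), so h (1 + ρ_c/(ρ_m − ρ_c)) = Δ, i.e. h = Δ (ρ_m − ρ_c)/ρ_m.
h = 32.3 km × 560/3310 = 5.46 km.

5.46 km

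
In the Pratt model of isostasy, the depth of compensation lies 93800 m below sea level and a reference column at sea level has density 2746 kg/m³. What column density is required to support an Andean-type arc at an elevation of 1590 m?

Pratt balance: ρ_ref D = ρ (D + h).
ρ = ρ_ref D/(D + h) = 2746 × 93800 m/(93800 m + 1590 m) = 2700 kg/m³.

2700 kg/m³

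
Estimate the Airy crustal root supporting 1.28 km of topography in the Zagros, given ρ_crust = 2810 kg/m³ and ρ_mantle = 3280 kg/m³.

Balancing pressure at the compensation depth: the weight of the topography is balanced by the buoyancy of the root, ρ_c h = (ρ_m − ρ_c) r.
r = h · ρ_c / (ρ_m − ρ_c) = 1.28 km × 2810 / (3280 − 2810) = 7.65 km.

7.65 km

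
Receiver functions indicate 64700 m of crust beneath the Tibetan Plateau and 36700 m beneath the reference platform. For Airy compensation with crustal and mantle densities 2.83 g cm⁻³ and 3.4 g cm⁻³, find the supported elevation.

Excess crust Δ = 64700 m − 36700 m = 28000 m, split between elevation h and root r with h + r = Δ.
Airy balance ρ_c h = (ρ_m − ρ_c) r gives r = h ρ_c/(ρ_m − ρ_c), so h (1 + ρ_c/(ρ_m − ρ_c)) = Δ, i.e. h = Δ (ρ_m − ρ_c)/ρ_m.
h = 28000 m × 0.57/3.4 = 4690 m.

4690 m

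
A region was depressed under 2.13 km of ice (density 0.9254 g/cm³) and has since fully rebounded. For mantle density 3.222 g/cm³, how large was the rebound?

Removing the load lets mantle flow back in; uplift u satisfies ρ_ice t = ρ_m u.
u = t ρ_ice/ρ_m = 2.13 km × 0.9254/3.222 = 0.612 km.

0.612 km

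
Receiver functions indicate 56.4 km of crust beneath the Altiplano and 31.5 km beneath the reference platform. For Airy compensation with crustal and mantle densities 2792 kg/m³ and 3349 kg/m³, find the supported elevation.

4.14 km

Excess crust Δ = 56.4 km − 31.5 km = 24.9 km, split between elevation h and root r with h + r = Δ.
Airy balance ρ_c h = (ρ_m − ρ_c) r gives r = h ρ_c/(ρ_m − ρ_c), so h (1 + ρ_c/(ρ_m − ρ_c)) = Δ, i.e. h = Δ (ρ_m − ρ_c)/ρ_m.
h = 24.9 km × 557/3349 = 4.14 km.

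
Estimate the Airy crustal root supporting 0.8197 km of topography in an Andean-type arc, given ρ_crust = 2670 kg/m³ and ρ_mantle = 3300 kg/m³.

3.47 km

By Archimedes' principle applied to the lithosphere: the weight of the topography is balanced by the buoyancy of the root, ρ_c h = (ρ_m − ρ_c) r.
r = h · ρ_c / (ρ_m − ρ_c) = 0.8197 km × 2670 / (3300 − 2670) = 3.47 km.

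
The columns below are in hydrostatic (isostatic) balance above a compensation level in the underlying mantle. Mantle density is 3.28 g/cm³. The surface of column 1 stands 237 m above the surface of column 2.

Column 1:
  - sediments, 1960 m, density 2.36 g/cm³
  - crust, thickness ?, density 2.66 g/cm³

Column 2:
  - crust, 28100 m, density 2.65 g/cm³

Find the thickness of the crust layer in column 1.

26900 m

Take the compensation level at the base of the deeper column (depth z_c below the surface of column 1) and equate Σ ρ_i t_i down to z_c; mantle fills any gap and the z_c terms cancel.
Column 1: 1960×2.36 + x×2.66 + (z_c − 1960 − x)×3.28
Column 2: 237×0 + 28100×2.65 + (z_c − 237 − 28100)×3.28
The z_c×3.28 term appears on both sides and cancels. Collect the known terms of each column as K = Σ(ρt)_known − 3.28 × (depth of known layers): K_1 = 4625.6 − 3.28×1960 = −1803.2; K_2 = 74465 − 3.28×(237 + 28100) = −18480.36.
Balance: K_1 − x×(3.28 − 2.66) = K_2, so x = (K_1 − K_2)/(3.28 − 2.66) = 16677.2/0.62 = 26900 m.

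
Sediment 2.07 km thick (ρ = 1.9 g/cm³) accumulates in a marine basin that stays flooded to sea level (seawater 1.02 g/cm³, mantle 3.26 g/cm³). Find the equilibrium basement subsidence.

0.813 km

Submarine loading: the sediment displaces seawater, and the subsidence is in turn flooded, so s (ρ_m − ρ_w) = t (ρ_sed − ρ_w).
s = 2.07 km × (1.9 − 1.02) / (3.26 − 1.02) = 0.813 km.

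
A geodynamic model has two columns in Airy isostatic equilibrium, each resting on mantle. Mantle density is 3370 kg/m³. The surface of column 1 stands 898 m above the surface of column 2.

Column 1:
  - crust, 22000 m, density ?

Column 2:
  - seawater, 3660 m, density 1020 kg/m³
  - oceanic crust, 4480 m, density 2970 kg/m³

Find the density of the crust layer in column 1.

2760 kg/m³

Take the compensation level at the base of the deeper column (depth z_c below the surface of column 1) and equate Σ ρ_i t_i down to z_c; mantle fills any gap and the z_c terms cancel.
Column 1: 22000×ρ + (z_c − 22000)×3370
Column 2: 898×0 + 3660×1020 + 4480×2970 + (z_c − 898 − 8140)×3370
The z_c×3370 term appears on both sides and cancels. Collect the known terms of each column as K = Σ(ρt)_known − 3370 × (depth of known layers): K_1 = 0 − 3370×22000 = −74140000; K_2 = 17038800 − 3370×(898 + 8140) = −13419260.
Balance: K_1 + 22000×ρ = K_2, so ρ = (K_2 − K_1)/22000 = 60720700/22000 = 2760 kg/m³.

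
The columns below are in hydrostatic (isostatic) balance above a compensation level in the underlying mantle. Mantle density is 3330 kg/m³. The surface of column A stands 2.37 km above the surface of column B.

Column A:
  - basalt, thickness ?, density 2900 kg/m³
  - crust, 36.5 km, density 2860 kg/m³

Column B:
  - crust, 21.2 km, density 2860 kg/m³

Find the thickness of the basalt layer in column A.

1.63 km

Take the compensation level at the base of the deeper column (depth z_c below the surface of column A) and equate Σ ρ_i t_i down to z_c; mantle fills any gap and the z_c terms cancel.
Column A: x×2900 + 36.5×2860 + (z_c − 36.5 − x)×3330
Column B: 2.37×0 + 21.2×2860 + (z_c − 2.37 − 21.2)×3330
The z_c×3330 term appears on both sides and cancels. Collect the known terms of each column as K = Σ(ρt)_known − 3330 × (depth of known layers): K_A = 104390 − 3330×36.5 = −17155; K_B = 60632 − 3330×(2.37 + 21.2) = −17856.1.
Balance: K_A − x×(3330 − 2900) = K_B, so x = (K_A − K_B)/(3330 − 2900) = 701.1/430 = 1.63 km.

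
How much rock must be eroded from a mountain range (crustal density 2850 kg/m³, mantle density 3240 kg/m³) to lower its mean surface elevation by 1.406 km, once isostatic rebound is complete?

Net drop Δ = e − u = e − e ρ_c/ρ_m = e (ρ_m − ρ_c)/ρ_m.
e = Δ ρ_m/(ρ_m − ρ_c) = 1.406 km × 3240/390 = 11.7 km.

11.7 km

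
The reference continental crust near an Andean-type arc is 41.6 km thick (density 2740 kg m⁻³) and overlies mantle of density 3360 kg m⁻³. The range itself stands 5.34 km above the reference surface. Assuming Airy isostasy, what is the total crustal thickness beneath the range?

70.5 km

Root depth r = h ρ_c / (ρ_m − ρ_c) = 5.34 km × 2740 / 620 = 23.6 km.
Total thickness = T + h + r = 41.6 km + 5.34 km + 23.6 km = 70.5 km.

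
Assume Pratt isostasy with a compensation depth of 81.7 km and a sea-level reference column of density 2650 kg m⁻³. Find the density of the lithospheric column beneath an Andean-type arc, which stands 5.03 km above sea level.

2500 kg m⁻³

Pratt balance: ρ_ref D = ρ (D + h).
ρ = ρ_ref D/(D + h) = 2650 × 81.7 km/(81.7 km + 5.03 km) = 2500 kg m⁻³.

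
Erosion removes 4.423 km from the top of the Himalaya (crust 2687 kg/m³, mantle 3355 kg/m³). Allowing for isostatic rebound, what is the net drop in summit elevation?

Rebound u = e ρ_c/ρ_m = 4.423 km × 2687/3355 = 3.542 km.
Net surface drop = e − u = 4.423 km − 3.542 km = e (ρ_m − ρ_c)/ρ_m = 0.881 km.

0.881 km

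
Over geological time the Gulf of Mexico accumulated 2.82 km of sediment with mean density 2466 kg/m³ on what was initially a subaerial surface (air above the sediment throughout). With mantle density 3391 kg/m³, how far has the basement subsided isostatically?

2.05 km

Subaerial load: s = t ρ_sed / ρ_m = 2.82 km × 2466/3391 = 2.05 km.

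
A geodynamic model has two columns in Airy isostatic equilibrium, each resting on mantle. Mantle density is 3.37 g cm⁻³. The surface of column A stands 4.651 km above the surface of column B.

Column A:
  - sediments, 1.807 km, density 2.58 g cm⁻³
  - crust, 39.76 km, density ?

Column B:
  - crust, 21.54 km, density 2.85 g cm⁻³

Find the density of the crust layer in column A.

2.73 g cm⁻³

Take the compensation level at the base of the deeper column (depth z_c below the surface of column A) and equate Σ ρ_i t_i down to z_c; mantle fills any gap and the z_c terms cancel.
Column A: 1.807×2.58 + 39.76×ρ + (z_c − 41.567)×3.37
Column B: 4.651×0 + 21.54×2.85 + (z_c − 4.651 − 21.54)×3.37
The z_c×3.37 term appears on both sides and cancels. Collect the known terms of each column as K = Σ(ρt)_known − 3.37 × (depth of known layers): K_A = 4.66206 − 3.37×41.567 = −135.41873; K_B = 61.389 − 3.37×(4.651 + 21.54) = −26.87467.
Balance: K_A + 39.76×ρ = K_B, so ρ = (K_B − K_A)/39.76 = 108.544/39.76 = 2.73 g cm⁻³.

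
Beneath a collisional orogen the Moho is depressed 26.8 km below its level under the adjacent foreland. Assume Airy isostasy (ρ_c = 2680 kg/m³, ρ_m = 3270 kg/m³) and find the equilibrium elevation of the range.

Equating mass per unit area of the two columns: ρ_c h = (ρ_m − ρ_c) r.
h = r (ρ_m − ρ_c) / ρ_c = 26.8 km × (3270 − 2680) / 2680 = 5.9 km.

5.9 km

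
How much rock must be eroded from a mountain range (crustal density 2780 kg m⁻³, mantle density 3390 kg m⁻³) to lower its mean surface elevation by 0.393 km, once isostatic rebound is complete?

Net drop Δ = e − u = e − e ρ_c/ρ_m = e (ρ_m − ρ_c)/ρ_m.
e = Δ ρ_m/(ρ_m − ρ_c) = 0.393 km × 3390/610 = 2.18 km.

2.18 km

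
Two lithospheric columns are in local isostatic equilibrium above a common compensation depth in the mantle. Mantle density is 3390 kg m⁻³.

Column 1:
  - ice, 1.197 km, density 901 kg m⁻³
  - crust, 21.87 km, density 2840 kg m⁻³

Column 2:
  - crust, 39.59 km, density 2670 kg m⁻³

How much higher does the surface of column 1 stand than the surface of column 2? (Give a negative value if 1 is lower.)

For any compensation level in the mantle, the mantle terms cancel and isostasy reduces to e = (Σt_1 − Σt_2) − (Σ(ρt)_1 − Σ(ρt)_2) / ρ_m.
Σt_1 = 23.067 km; Σt_2 = 39.59 km; Σ(ρt)_1 = 63189.297; Σ(ρt)_2 = 105705.3 (in km·kg m⁻³).
e = (23.067 − 39.59) − (63189.297 − 105705.3) / 3390 = −3.98 km.

−3.98 km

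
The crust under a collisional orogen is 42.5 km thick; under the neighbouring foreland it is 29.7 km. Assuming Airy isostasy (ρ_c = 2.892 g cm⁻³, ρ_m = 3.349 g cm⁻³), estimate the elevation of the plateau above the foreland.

Excess crust Δ = 42.5 km − 29.7 km = 12.8 km, split between elevation h and root r with h + r = Δ.
Airy balance ρ_c h = (ρ_m − ρ_c) r gives r = h ρ_c/(ρ_m − ρ_c), so h (1 + ρ_c/(ρ_m − ρ_c)) = Δ, i.e. h = Δ (ρ_m − ρ_c)/ρ_m.
h = 12.8 km × 0.457/3.349 = 1.75 km.

1.75 km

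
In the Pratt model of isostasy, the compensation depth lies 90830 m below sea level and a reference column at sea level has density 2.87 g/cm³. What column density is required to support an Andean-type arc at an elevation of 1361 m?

Pratt balance: ρ_ref D = ρ (D + h).
ρ = ρ_ref D/(D + h) = 2.87 × 90830 m/(90830 m + 1361 m) = 2.83 g/cm³.

2.83 g/cm³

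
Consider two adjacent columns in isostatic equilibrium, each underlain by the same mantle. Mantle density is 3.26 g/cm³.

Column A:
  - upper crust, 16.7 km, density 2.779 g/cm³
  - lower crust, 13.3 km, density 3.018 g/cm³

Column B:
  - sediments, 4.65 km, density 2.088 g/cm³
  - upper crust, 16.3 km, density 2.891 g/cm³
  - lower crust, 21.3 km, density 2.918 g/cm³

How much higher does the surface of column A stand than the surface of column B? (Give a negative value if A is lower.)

For any compensation level in the mantle, the mantle terms cancel and isostasy reduces to e = (Σt_A − Σt_B) − (Σ(ρt)_A − Σ(ρt)_B) / ρ_m.
Σt_A = 30 km; Σt_B = 42.25 km; Σ(ρt)_A = 86.5487; Σ(ρt)_B = 118.9859 (in km·g/cm³).
e = (30 − 42.25) − (86.5487 − 118.9859) / 3.26 = −2.3 km.

−2.3 km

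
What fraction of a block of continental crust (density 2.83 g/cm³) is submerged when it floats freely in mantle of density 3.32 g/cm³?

Submerged fraction = ρ_obj/ρ_fluid = 2.83/3.32 = 85.2%.

85.2%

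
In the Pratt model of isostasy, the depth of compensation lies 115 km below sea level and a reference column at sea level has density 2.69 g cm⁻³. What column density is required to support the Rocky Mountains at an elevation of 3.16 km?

2.62 g cm⁻³

Pratt balance: ρ_ref D = ρ (D + h).
ρ = ρ_ref D/(D + h) = 2.69 × 115 km/(115 km + 3.16 km) = 2.62 g cm⁻³.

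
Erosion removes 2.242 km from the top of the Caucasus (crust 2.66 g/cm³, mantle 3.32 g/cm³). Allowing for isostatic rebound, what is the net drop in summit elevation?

0.446 km

Rebound u = e ρ_c/ρ_m = 2.242 km × 2.66/3.32 = 1.796 km.
Net surface drop = e − u = 2.242 km − 1.796 km = e (ρ_m − ρ_c)/ρ_m = 0.446 km.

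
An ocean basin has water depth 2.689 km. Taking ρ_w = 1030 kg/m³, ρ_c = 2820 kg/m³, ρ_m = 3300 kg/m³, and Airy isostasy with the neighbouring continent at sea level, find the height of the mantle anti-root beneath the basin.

Balancing pressure at the compensation depth: replacing crust with seawater at the top is compensated by replacing crust with mantle at the base: d (ρ_c − ρ_w) = a (ρ_m − ρ_c).
a = d (ρ_c − ρ_w)/(ρ_m − ρ_c) = 2.689 km × 1790/480 = 10 km.

10 km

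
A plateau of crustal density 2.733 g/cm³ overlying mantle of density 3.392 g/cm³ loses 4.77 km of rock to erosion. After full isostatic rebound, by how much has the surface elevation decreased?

Rebound u = e ρ_c/ρ_m = 4.77 km × 2.733/3.392 = 3.843 km.
Net surface drop = e − u = 4.77 km − 3.843 km = e (ρ_m − ρ_c)/ρ_m = 0.927 km.

0.927 km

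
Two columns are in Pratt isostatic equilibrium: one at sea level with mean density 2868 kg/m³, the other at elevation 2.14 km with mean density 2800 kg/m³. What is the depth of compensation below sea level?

88.1 km

ρ_ref D = ρ (D + h) → D (ρ_ref − ρ) = ρ h.
D = ρ h/(ρ_ref − ρ) = 2800 × 2.14 km/(2868 − 2800) = 88.1 km.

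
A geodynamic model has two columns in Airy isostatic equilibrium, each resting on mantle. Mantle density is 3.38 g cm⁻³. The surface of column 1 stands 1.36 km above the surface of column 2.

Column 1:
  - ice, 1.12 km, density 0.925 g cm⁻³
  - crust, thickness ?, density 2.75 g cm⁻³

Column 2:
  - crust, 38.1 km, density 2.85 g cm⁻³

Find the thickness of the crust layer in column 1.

Take the compensation level at the base of the deeper column (depth z_c below the surface of column 1) and equate Σ ρ_i t_i down to z_c; mantle fills any gap and the z_c terms cancel.
Column 1: 1.12×0.925 + x×2.75 + (z_c − 1.12 − x)×3.38
Column 2: 1.36×0 + 38.1×2.85 + (z_c − 1.36 − 38.1)×3.38
The z_c×3.38 term appears on both sides and cancels. Collect the known terms of each column as K = Σ(ρt)_known − 3.38 × (depth of known layers): K_1 = 1.036 − 3.38×1.12 = −2.7496; K_2 = 108.585 − 3.38×(1.36 + 38.1) = −24.7898.
Balance: K_1 − x×(3.38 − 2.75) = K_2, so x = (K_1 − K_2)/(3.38 − 2.75) = 22.0402/0.63 = 35 km.

35 km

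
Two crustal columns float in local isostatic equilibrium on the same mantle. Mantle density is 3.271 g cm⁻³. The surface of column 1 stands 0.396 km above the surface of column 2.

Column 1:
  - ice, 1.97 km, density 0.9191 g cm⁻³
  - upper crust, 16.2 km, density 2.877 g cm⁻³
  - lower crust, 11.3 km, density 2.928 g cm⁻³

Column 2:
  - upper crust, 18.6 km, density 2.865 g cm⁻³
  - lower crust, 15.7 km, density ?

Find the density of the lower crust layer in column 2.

Take the compensation level at the base of the deeper column (depth z_c below the surface of column 1) and equate Σ ρ_i t_i down to z_c; mantle fills any gap and the z_c terms cancel.
Column 1: 1.97×0.9191 + 16.2×2.877 + 11.3×2.928 + (z_c − 29.47)×3.271
Column 2: 0.396×0 + 18.6×2.865 + 15.7×ρ + (z_c − 0.396 − 34.3)×3.271
The z_c×3.271 term appears on both sides and cancels. Collect the known terms of each column as K = Σ(ρt)_known − 3.271 × (depth of known layers): K_1 = 81.504427 − 3.271×29.47 = −14.891943; K_2 = 53.289 − 3.271×(0.396 + 34.3) = −60.201616.
Balance: K_1 = K_2 + 15.7×ρ, so ρ = (K_1 − K_2)/15.7 = 45.3097/15.7 = 2.89 g cm⁻³.

2.89 g cm⁻³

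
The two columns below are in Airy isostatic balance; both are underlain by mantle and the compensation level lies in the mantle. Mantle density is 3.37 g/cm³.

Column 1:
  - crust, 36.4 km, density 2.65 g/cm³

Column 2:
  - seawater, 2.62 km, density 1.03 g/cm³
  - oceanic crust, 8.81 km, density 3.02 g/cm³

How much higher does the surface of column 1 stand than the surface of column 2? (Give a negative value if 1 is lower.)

5.04 km

For any compensation level in the mantle, the mantle terms cancel and isostasy reduces to e = (Σt_1 − Σt_2) − (Σ(ρt)_1 − Σ(ρt)_2) / ρ_m.
Σt_1 = 36.4 km; Σt_2 = 11.43 km; Σ(ρt)_1 = 96.46; Σ(ρt)_2 = 29.3048 (in km·g/cm³).
e = (36.4 − 11.43) − (96.46 − 29.3048) / 3.37 = 5.04 km.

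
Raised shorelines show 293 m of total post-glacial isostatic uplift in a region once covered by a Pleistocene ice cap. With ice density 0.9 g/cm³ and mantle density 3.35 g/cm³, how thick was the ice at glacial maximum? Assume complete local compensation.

1090 m

u = t ρ_ice/ρ_m → t = u ρ_m/ρ_ice = 293 m × 3.35/0.9 = 1090 m.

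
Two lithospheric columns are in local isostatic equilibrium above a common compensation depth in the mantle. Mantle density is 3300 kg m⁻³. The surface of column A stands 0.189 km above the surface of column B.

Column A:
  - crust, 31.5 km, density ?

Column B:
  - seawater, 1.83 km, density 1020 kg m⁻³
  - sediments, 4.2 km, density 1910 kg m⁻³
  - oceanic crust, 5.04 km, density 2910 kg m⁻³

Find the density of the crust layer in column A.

2900 kg m⁻³

Take the compensation level at the base of the deeper column (depth z_c below the surface of column A) and equate Σ ρ_i t_i down to z_c; mantle fills any gap and the z_c terms cancel.
Column A: 31.5×ρ + (z_c − 31.5)×3300
Column B: 0.189×0 + 1.83×1020 + 4.2×1910 + 5.04×2910 + (z_c − 0.189 − 11.07)×3300
The z_c×3300 term appears on both sides and cancels. Collect the known terms of each column as K = Σ(ρt)_known − 3300 × (depth of known layers): K_A = 0 − 3300×31.5 = −103950; K_B = 24555 − 3300×(0.189 + 11.07) = −12599.7.
Balance: K_A + 31.5×ρ = K_B, so ρ = (K_B − K_A)/31.5 = 91350.3/31.5 = 2900 kg m⁻³.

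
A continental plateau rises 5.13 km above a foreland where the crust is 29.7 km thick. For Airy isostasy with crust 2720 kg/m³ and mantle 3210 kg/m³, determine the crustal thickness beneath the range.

Root depth r = h ρ_c / (ρ_m − ρ_c) = 5.13 km × 2720 / 490 = 28.48 km.
Total thickness = T + h + r = 29.7 km + 5.13 km + 28.48 km = 63.3 km.

63.3 km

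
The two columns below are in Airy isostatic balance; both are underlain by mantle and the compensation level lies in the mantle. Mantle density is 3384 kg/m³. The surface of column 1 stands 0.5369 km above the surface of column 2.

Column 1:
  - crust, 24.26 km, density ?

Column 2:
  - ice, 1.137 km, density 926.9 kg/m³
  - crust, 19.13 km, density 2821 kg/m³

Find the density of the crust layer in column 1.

Take the compensation level at the base of the deeper column (depth z_c below the surface of column 1) and equate Σ ρ_i t_i down to z_c; mantle fills any gap and the z_c terms cancel.
Column 1: 24.26×ρ + (z_c − 24.26)×3384
Column 2: 0.5369×0 + 1.137×926.9 + 19.13×2821 + (z_c − 0.5369 − 20.267)×3384
The z_c×3384 term appears on both sides and cancels. Collect the known terms of each column as K = Σ(ρt)_known − 3384 × (depth of known layers): K_1 = 0 − 3384×24.26 = −82095.84; K_2 = 55019.6153 − 3384×(0.5369 + 20.267) = −15380.7823.
Balance: K_1 + 24.26×ρ = K_2, so ρ = (K_2 − K_1)/24.26 = 66715.1/24.26 = 2750 kg/m³.

2750 kg/m³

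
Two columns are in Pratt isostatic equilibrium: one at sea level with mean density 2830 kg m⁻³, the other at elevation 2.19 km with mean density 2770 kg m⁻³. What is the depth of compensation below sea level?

ρ_ref D = ρ (D + h) → D (ρ_ref − ρ) = ρ h.
D = ρ h/(ρ_ref − ρ) = 2770 × 2.19 km/(2830 − 2770) = 101 km.

101 km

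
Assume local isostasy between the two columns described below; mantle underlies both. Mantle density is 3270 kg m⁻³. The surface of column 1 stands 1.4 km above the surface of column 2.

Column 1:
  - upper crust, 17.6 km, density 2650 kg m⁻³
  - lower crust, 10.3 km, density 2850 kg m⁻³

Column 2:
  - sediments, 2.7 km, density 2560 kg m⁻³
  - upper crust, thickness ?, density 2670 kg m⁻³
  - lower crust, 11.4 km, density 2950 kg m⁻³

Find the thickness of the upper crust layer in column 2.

Take the compensation level at the base of the deeper column (depth z_c below the surface of column 1) and equate Σ ρ_i t_i down to z_c; mantle fills any gap and the z_c terms cancel.
Column 1: 17.6×2650 + 10.3×2850 + (z_c − 27.9)×3270
Column 2: 1.4×0 + 2.7×2560 + x×2670 + 11.4×2950 + (z_c − 1.4 − 14.1 − x)×3270
The z_c×3270 term appears on both sides and cancels. Collect the known terms of each column as K = Σ(ρt)_known − 3270 × (depth of known layers): K_1 = 75995 − 3270×27.9 = −15238; K_2 = 40542 − 3270×(1.4 + 14.1) = −10143.
Balance: K_1 = K_2 − x×(3270 − 2670), so x = (K_2 − K_1)/(3270 − 2670) = 5095/600 = 8.49 km.

8.49 km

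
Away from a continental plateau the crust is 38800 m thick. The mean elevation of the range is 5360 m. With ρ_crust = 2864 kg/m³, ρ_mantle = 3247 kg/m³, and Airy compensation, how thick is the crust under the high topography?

Root depth r = h ρ_c / (ρ_m − ρ_c) = 5360 m × 2864 / 383 = 40080 m.
Total thickness = T + h + r = 38800 m + 5360 m + 40080 m = 84200 m.

84200 m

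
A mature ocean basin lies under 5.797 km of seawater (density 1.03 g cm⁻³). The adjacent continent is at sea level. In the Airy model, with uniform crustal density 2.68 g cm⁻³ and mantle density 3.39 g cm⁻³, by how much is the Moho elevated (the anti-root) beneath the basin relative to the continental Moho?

13.5 km

By Archimedes' principle applied to the lithosphere: replacing crust with seawater at the top is compensated by replacing crust with mantle at the base: d (ρ_c − ρ_w) = a (ρ_m − ρ_c).
a = d (ρ_c − ρ_w)/(ρ_m − ρ_c) = 5.797 km × 1.65/0.71 = 13.5 km.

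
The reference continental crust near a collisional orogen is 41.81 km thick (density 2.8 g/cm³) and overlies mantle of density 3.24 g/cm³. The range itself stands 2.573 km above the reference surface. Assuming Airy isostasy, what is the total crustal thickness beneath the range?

Root depth r = h ρ_c / (ρ_m − ρ_c) = 2.573 km × 2.8 / 0.44 = 16.37 km.
Total thickness = T + h + r = 41.81 km + 2.573 km + 16.37 km = 60.8 km.

60.8 km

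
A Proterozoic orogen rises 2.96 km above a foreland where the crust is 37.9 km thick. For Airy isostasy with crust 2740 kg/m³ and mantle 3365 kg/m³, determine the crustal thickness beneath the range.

53.8 km

Root depth r = h ρ_c / (ρ_m − ρ_c) = 2.96 km × 2740 / 625 = 12.98 km.
Total thickness = T + h + r = 37.9 km + 2.96 km + 12.98 km = 53.8 km.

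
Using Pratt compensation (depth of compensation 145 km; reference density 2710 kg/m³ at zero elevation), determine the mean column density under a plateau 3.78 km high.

2640 kg/m³

Pratt balance: ρ_ref D = ρ (D + h).
ρ = ρ_ref D/(D + h) = 2710 × 145 km/(145 km + 3.78 km) = 2640 kg/m³.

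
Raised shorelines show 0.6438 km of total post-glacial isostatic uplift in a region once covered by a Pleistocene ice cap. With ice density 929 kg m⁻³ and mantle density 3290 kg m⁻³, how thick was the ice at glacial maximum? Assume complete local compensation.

u = t ρ_ice/ρ_m → t = u ρ_m/ρ_ice = 0.6438 km × 3290/929 = 2.28 km.

2.28 km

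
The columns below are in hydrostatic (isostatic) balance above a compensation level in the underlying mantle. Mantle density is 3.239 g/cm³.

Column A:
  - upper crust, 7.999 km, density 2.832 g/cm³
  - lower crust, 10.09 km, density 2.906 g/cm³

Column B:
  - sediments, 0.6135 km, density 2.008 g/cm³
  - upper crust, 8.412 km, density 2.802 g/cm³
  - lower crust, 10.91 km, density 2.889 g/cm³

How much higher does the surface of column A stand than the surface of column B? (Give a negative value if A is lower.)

For any compensation level in the mantle, the mantle terms cancel and isostasy reduces to e = (Σt_A − Σt_B) − (Σ(ρt)_A − Σ(ρt)_B) / ρ_m.
Σt_A = 18.089 km; Σt_B = 19.9355 km; Σ(ρt)_A = 51.974708; Σ(ρt)_B = 56.321322 (in km·g/cm³).
e = (18.089 − 19.9355) − (51.974708 − 56.321322) / 3.239 = −0.505 km.

−0.505 km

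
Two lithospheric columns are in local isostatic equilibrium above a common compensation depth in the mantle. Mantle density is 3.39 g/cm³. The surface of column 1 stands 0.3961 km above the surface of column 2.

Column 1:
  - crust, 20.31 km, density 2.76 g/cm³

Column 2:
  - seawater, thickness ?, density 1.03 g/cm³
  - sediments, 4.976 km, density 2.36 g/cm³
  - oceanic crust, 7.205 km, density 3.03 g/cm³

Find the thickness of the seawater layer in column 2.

Take the compensation level at the base of the deeper column (depth z_c below the surface of column 1) and equate Σ ρ_i t_i down to z_c; mantle fills any gap and the z_c terms cancel.
Column 1: 20.31×2.76 + (z_c − 20.31)×3.39
Column 2: 0.3961×0 + x×1.03 + 4.976×2.36 + 7.205×3.03 + (z_c − 0.3961 − 12.181 − x)×3.39
The z_c×3.39 term appears on both sides and cancels. Collect the known terms of each column as K = Σ(ρt)_known − 3.39 × (depth of known layers): K_1 = 56.0556 − 3.39×20.31 = −12.7953; K_2 = 33.57451 − 3.39×(0.3961 + 12.181) = −9.061859.
Balance: K_1 = K_2 − x×(3.39 − 1.03), so x = (K_2 − K_1)/(3.39 − 1.03) = 3.73344/2.36 = 1.58 km.

1.58 km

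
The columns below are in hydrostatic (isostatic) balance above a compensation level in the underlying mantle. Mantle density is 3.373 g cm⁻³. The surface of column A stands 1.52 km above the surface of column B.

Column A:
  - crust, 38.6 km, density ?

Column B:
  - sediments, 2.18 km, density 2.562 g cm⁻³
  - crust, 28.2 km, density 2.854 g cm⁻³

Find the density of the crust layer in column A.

Take the compensation level at the base of the deeper column (depth z_c below the surface of column A) and equate Σ ρ_i t_i down to z_c; mantle fills any gap and the z_c terms cancel.
Column A: 38.6×ρ + (z_c − 38.6)×3.373
Column B: 1.52×0 + 2.18×2.562 + 28.2×2.854 + (z_c − 1.52 − 30.38)×3.373
The z_c×3.373 term appears on both sides and cancels. Collect the known terms of each column as K = Σ(ρt)_known − 3.373 × (depth of known layers): K_A = 0 − 3.373×38.6 = −130.1978; K_B = 86.06796 − 3.373×(1.52 + 30.38) = −21.53074.
Balance: K_A + 38.6×ρ = K_B, so ρ = (K_B − K_A)/38.6 = 108.667/38.6 = 2.82 g cm⁻³.

2.82 g cm⁻³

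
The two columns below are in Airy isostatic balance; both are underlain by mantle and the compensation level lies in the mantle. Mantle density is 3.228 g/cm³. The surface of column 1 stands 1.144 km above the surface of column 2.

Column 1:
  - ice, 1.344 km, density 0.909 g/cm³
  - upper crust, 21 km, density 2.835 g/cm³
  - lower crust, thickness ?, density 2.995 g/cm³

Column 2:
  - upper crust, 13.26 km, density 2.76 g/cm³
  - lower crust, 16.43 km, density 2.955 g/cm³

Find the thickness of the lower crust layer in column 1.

Take the compensation level at the base of the deeper column (depth z_c below the surface of column 1) and equate Σ ρ_i t_i down to z_c; mantle fills any gap and the z_c terms cancel.
Column 1: 1.344×0.909 + 21×2.835 + x×2.995 + (z_c − 22.344 − x)×3.228
Column 2: 1.144×0 + 13.26×2.76 + 16.43×2.955 + (z_c − 1.144 − 29.69)×3.228
The z_c×3.228 term appears on both sides and cancels. Collect the known terms of each column as K = Σ(ρt)_known − 3.228 × (depth of known layers): K_1 = 60.756696 − 3.228×22.344 = −11.369736; K_2 = 85.14825 − 3.228×(1.144 + 29.69) = −14.383902.
Balance: K_1 − x×(3.228 − 2.995) = K_2, so x = (K_1 − K_2)/(3.228 − 2.995) = 3.01417/0.233 = 12.9 km.

12.9 km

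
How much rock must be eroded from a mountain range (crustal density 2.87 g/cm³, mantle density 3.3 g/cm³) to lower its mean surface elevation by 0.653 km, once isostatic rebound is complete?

Net drop Δ = e − u = e − e ρ_c/ρ_m = e (ρ_m − ρ_c)/ρ_m.
e = Δ ρ_m/(ρ_m − ρ_c) = 0.653 km × 3.3/0.43 = 5.01 km.

5.01 km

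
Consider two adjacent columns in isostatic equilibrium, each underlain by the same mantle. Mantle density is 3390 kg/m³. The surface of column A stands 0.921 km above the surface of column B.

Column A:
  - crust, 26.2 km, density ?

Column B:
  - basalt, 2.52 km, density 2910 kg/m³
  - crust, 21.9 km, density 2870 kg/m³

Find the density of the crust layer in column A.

2790 kg/m³

Take the compensation level at the base of the deeper column (depth z_c below the surface of column A) and equate Σ ρ_i t_i down to z_c; mantle fills any gap and the z_c terms cancel.
Column A: 26.2×ρ + (z_c − 26.2)×3390
Column B: 0.921×0 + 2.52×2910 + 21.9×2870 + (z_c − 0.921 − 24.42)×3390
The z_c×3390 term appears on both sides and cancels. Collect the known terms of each column as K = Σ(ρt)_known − 3390 × (depth of known layers): K_A = 0 − 3390×26.2 = −88818; K_B = 70186.2 − 3390×(0.921 + 24.42) = −15719.79.
Balance: K_A + 26.2×ρ = K_B, so ρ = (K_B − K_A)/26.2 = 73098.2/26.2 = 2790 kg/m³.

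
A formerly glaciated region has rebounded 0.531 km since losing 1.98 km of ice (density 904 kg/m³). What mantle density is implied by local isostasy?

ρ_m = ρ_ice t / u = 904 × 1.98 km/0.531 km = 3370 kg/m³.

3370 kg/m³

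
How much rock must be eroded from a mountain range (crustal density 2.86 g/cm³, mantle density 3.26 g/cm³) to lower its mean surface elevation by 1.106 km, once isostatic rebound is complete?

Net drop Δ = e − u = e − e ρ_c/ρ_m = e (ρ_m − ρ_c)/ρ_m.
e = Δ ρ_m/(ρ_m − ρ_c) = 1.106 km × 3.26/0.4 = 9.01 km.

9.01 km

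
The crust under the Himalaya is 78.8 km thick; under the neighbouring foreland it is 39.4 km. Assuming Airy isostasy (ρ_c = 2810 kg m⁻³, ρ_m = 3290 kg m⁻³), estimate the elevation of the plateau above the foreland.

5.75 km

Excess crust Δ = 78.8 km − 39.4 km = 39.4 km, split between elevation h and root r with h + r = Δ.
Airy balance ρ_c h = (ρ_m − ρ_c) r gives r = h ρ_c/(ρ_m − ρ_c), so h (1 + ρ_c/(ρ_m − ρ_c)) = Δ, i.e. h = Δ (ρ_m − ρ_c)/ρ_m.
h = 39.4 km × 480/3290 = 5.75 km.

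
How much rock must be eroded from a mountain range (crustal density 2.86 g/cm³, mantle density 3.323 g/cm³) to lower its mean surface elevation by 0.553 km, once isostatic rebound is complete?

Net drop Δ = e − u = e − e ρ_c/ρ_m = e (ρ_m − ρ_c)/ρ_m.
e = Δ ρ_m/(ρ_m − ρ_c) = 0.553 km × 3.323/0.463 = 3.97 km.

3.97 km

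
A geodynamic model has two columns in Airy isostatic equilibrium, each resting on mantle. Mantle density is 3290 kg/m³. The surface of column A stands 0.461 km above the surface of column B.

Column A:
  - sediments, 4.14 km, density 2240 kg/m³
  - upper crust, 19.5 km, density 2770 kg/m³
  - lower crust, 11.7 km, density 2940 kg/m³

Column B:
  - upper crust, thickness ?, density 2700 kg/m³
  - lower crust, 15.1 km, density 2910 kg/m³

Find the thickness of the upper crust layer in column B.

Take the compensation level at the base of the deeper column (depth z_c below the surface of column A) and equate Σ ρ_i t_i down to z_c; mantle fills any gap and the z_c terms cancel.
Column A: 4.14×2240 + 19.5×2770 + 11.7×2940 + (z_c − 35.34)×3290
Column B: 0.461×0 + x×2700 + 15.1×2910 + (z_c − 0.461 − 15.1 − x)×3290
The z_c×3290 term appears on both sides and cancels. Collect the known terms of each column as K = Σ(ρt)_known − 3290 × (depth of known layers): K_A = 97686.6 − 3290×35.34 = −18582; K_B = 43941 − 3290×(0.461 + 15.1) = −7254.69.
Balance: K_A = K_B − x×(3290 − 2700), so x = (K_B − K_A)/(3290 − 2700) = 11327.3/590 = 19.2 km.

19.2 km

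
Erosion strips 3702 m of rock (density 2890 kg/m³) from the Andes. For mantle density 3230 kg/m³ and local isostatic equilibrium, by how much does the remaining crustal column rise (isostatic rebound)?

Unloading: uplift u = e ρ_c/ρ_m = 3702 m × 2890/3230 = 3310 m.

3310 m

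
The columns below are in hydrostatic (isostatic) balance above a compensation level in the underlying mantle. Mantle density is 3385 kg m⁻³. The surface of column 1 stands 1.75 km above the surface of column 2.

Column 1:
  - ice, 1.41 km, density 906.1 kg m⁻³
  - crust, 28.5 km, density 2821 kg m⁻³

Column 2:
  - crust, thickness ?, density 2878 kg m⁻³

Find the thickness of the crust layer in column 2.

Take the compensation level at the base of the deeper column (depth z_c below the surface of column 1) and equate Σ ρ_i t_i down to z_c; mantle fills any gap and the z_c terms cancel.
Column 1: 1.41×906.1 + 28.5×2821 + (z_c − 29.91)×3385
Column 2: 1.75×0 + x×2878 + (z_c − 1.75 − 0 − x)×3385
The z_c×3385 term appears on both sides and cancels. Collect the known terms of each column as K = Σ(ρt)_known − 3385 × (depth of known layers): K_1 = 81676.101 − 3385×29.91 = −19569.249; K_2 = 0 − 3385×(1.75 + 0) = −5923.75.
Balance: K_1 = K_2 − x×(3385 − 2878), so x = (K_2 − K_1)/(3385 − 2878) = 13645.5/507 = 26.9 km.

26.9 km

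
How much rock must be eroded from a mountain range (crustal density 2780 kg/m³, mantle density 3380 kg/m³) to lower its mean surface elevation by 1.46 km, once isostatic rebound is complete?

Net drop Δ = e − u = e − e ρ_c/ρ_m = e (ρ_m − ρ_c)/ρ_m.
e = Δ ρ_m/(ρ_m − ρ_c) = 1.46 km × 3380/600 = 8.22 km.

8.22 km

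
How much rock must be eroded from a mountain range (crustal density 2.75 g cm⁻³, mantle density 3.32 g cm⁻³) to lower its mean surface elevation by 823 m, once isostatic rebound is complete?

4790 m

Net drop Δ = e − u = e − e ρ_c/ρ_m = e (ρ_m − ρ_c)/ρ_m.
e = Δ ρ_m/(ρ_m − ρ_c) = 823 m × 3.32/0.57 = 4790 m.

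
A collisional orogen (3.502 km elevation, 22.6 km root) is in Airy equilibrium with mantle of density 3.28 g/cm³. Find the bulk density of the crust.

2.84 g/cm³

ρ_c h = (ρ_m − ρ_c) r → ρ_c (h + r) = ρ_m r → ρ_c = ρ_m r / (h + r).
ρ_c = 3.28 × 22.6 km / (3.502 km + 22.6 km) = 2.84 g/cm³.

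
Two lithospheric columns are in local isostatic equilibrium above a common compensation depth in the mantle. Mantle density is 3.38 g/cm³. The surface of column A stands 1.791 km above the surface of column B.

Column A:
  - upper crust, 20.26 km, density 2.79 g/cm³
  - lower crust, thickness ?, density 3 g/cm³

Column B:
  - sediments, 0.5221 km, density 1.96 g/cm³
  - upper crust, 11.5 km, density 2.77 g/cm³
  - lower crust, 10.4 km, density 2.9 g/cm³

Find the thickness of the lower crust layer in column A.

Take the compensation level at the base of the deeper column (depth z_c below the surface of column A) and equate Σ ρ_i t_i down to z_c; mantle fills any gap and the z_c terms cancel.
Column A: 20.26×2.79 + x×3 + (z_c − 20.26 − x)×3.38
Column B: 1.791×0 + 0.5221×1.96 + 11.5×2.77 + 10.4×2.9 + (z_c − 1.791 − 22.4221)×3.38
The z_c×3.38 term appears on both sides and cancels. Collect the known terms of each column as K = Σ(ρt)_known − 3.38 × (depth of known layers): K_A = 56.5254 − 3.38×20.26 = −11.9534; K_B = 63.038316 − 3.38×(1.791 + 22.4221) = −18.801962.
Balance: K_A − x×(3.38 − 3) = K_B, so x = (K_A − K_B)/(3.38 − 3) = 6.84856/0.38 = 18 km.

18 km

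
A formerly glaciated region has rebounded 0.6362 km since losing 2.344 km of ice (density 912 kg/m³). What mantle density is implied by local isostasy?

ρ_m = ρ_ice t / u = 912 × 2.344 km/0.6362 km = 3360 kg/m³.

3360 kg/m³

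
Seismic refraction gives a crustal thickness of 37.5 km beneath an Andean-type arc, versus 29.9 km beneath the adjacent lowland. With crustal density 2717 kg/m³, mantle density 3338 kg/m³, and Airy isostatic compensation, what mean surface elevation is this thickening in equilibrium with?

Excess crust Δ = 37.5 km − 29.9 km = 7.6 km, split between elevation h and root r with h + r = Δ.
Airy balance ρ_c h = (ρ_m − ρ_c) r gives r = h ρ_c/(ρ_m − ρ_c), so h (1 + ρ_c/(ρ_m − ρ_c)) = Δ, i.e. h = Δ (ρ_m − ρ_c)/ρ_m.
h = 7.6 km × 621/3338 = 1.41 km.

1.41 km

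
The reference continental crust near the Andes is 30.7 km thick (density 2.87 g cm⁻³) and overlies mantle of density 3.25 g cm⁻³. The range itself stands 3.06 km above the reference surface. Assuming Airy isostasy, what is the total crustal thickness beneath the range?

Root depth r = h ρ_c / (ρ_m − ρ_c) = 3.06 km × 2.87 / 0.38 = 23.11 km.
Total thickness = T + h + r = 30.7 km + 3.06 km + 23.11 km = 56.9 km.

56.9 km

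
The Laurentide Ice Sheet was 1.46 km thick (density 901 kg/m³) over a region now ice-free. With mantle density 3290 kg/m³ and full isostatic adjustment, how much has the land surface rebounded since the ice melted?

Removing the load lets mantle flow back in; uplift u satisfies ρ_ice t = ρ_m u.
u = t ρ_ice/ρ_m = 1.46 km × 901/3290 = 0.4 km.

0.4 km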